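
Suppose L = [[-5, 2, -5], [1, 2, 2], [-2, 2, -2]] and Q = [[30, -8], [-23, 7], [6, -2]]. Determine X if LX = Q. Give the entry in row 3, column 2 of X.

Left-multiplying both sides by L⁻¹ gives X = L⁻¹Q.
det L = 6, so L⁻¹ = [[-4/3, -1, 7/3], [-1/3, 0, 5/6], [1, 1, -2]].
X = L⁻¹Q = [[-4/3, -1, 7/3], [-1/3, 0, 5/6], [1, 1, -2]] · [[30, -8], [-23, 7], [6, -2]] = [[-3, -1], [-5, 1], [-5, 3]].

3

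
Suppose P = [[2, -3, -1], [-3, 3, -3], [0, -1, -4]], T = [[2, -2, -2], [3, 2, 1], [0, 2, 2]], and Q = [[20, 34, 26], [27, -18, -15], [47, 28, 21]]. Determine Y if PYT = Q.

Left-multiply by P⁻¹ and right-multiply by T⁻¹: Y = P⁻¹QT⁻¹.
det P = 3; the adjugate gives P⁻¹ = [[-5, -11/3, 4], [-4, -8/3, 3], [1, 2/3, -1]].
det T = 4; the adjugate gives T⁻¹ = [[1/2, 0, 1/2], [-3/2, 1, -2], [3/2, -1, 5/2]].
P⁻¹Q = [[-11, 8, 9], [-11, -4, -1], [-9, -6, -5]].
Y = (P⁻¹Q)T⁻¹ = [[-4, -1, 1], [-1, -3, 0], [-3, -1, -5]].

Y = [[-4, -1, 1], [-1, -3, 0], [-3, -1, -5]]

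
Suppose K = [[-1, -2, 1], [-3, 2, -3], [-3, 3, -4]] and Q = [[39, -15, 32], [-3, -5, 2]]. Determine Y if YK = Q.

Y = [[-6, -6, -5], [3, -1, 1]]

K is on the right of Y, so right-multiply by K⁻¹: Y = QK⁻¹.
K has determinant 2; K⁻¹ = [[1/2, -5/2, 2], [-3/2, 7/2, -3], [-3/2, 9/2, -4]].
Y = QK⁻¹ = [[39, -15, 32], [-3, -5, 2]] · [[1/2, -5/2, 2], [-3/2, 7/2, -3], [-3/2, 9/2, -4]] = [[-6, -6, -5], [3, -1, 1]].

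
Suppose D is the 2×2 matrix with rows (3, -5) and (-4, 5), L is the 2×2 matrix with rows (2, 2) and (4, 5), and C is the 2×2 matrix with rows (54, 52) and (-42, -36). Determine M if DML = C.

M = [[2, -4], [-5, -2]]

Isolating M: multiply by D⁻¹ from the left and L⁻¹ from the right, so M = D⁻¹CL⁻¹.
det D = -5, so D⁻¹ = [[-1, -1], [-4/5, -3/5]].
det L = 2; the adjugate gives L⁻¹ = [[5/2, -1], [-2, 1]].
D⁻¹C = [[-12, -16], [-18, -20]].
M = (D⁻¹C)L⁻¹ = [[2, -4], [-5, -2]].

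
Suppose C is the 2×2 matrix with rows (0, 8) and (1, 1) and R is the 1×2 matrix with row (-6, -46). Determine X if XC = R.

X = [[-5, -6]]

Since C sits to the right of X, X = RC⁻¹.
C has determinant -8; C⁻¹ = [[-1/8, 1], [1/8, 0]].
X = RC⁻¹ = [[-6, -46]] · [[-1/8, 1], [1/8, 0]] = [[-5, -6]].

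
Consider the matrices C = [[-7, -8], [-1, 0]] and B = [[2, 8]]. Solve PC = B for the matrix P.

C is on the right of P, so right-multiply by C⁻¹: P = BC⁻¹.
det C = -8; the adjugate gives C⁻¹ = [[0, -1], [-1/8, 7/8]].
P = BC⁻¹ = [[2, 8]] · [[0, -1], [-1/8, 7/8]] = [[-1, 5]].

P = [[-1, 5]]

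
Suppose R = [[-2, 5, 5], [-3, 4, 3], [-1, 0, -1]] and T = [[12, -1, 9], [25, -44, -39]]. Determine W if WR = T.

W = [[3, -4, -6], [-4, -6, 1]]

Since R sits to the right of W, W = TR⁻¹.
R has determinant -2; R⁻¹ = [[2, -5/2, 5/2], [3, -7/2, 9/2], [-2, 5/2, -7/2]].
W = TR⁻¹ = [[12, -1, 9], [25, -44, -39]] · [[2, -5/2, 5/2], [3, -7/2, 9/2], [-2, 5/2, -7/2]] = [[3, -4, -6], [-4, -6, 1]].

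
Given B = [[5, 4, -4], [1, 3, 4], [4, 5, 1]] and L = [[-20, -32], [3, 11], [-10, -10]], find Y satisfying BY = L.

Left-multiplying both sides by B⁻¹ gives Y = B⁻¹L.
det B = 3, so B⁻¹ = [[-17/3, -8, 28/3], [5, 7, -8], [-7/3, -3, 11/3]].
Y = B⁻¹L = [[-17/3, -8, 28/3], [5, 7, -8], [-7/3, -3, 11/3]] · [[-20, -32], [3, 11], [-10, -10]] = [[-4, 0], [1, -3], [1, 5]].

Y = [[-4, 0], [1, -3], [1, 5]]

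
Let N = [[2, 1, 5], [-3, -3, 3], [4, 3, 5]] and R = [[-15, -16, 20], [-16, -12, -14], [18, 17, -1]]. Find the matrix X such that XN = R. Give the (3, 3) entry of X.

5

Right-multiplying both sides by N⁻¹ gives X = RN⁻¹.
N has determinant -6; N⁻¹ = [[4, -5/3, -3], [-9/2, 5/3, 7/2], [-1/2, 1/3, 1/2]].
X = RN⁻¹ = [[-15, -16, 20], [-16, -12, -14], [18, 17, -1]] · [[4, -5/3, -3], [-9/2, 5/3, 7/2], [-1/2, 1/3, 1/2]] = [[2, 5, -1], [-3, 2, -1], [-4, -2, 5]].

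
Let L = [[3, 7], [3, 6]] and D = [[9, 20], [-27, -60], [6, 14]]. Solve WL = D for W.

W = [[2, 1], [-6, -3], [2, 0]]

L is on the right of W, so right-multiply by L⁻¹: W = DL⁻¹.
det L = -3, so L⁻¹ = [[-2, 7/3], [1, -1]].
W = DL⁻¹ = [[9, 20], [-27, -60], [6, 14]] · [[-2, 7/3], [1, -1]] = [[2, 1], [-6, -3], [2, 0]].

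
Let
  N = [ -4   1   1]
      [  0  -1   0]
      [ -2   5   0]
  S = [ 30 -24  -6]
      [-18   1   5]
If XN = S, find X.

X = [[-6, 3, -3], [5, -1, -1]]

Right-multiplying both sides by N⁻¹ gives X = SN⁻¹.
det N = -2; the adjugate gives N⁻¹ = [[0, -5/2, -1/2], [0, -1, 0], [1, -9, -2]].
X = SN⁻¹ = [[30, -24, -6], [-18, 1, 5]] · [[0, -5/2, -1/2], [0, -1, 0], [1, -9, -2]] = [[-6, 3, -3], [5, -1, -1]].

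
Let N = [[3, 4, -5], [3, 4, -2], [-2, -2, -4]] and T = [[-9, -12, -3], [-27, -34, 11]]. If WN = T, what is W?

W = [[3, -6, 0], [-3, -4, 3]]

Right-multiplying both sides by N⁻¹ gives W = TN⁻¹.
N has determinant -6; N⁻¹ = [[10/3, -13/3, -2], [-8/3, 11/3, 3/2], [-1/3, 1/3, 0]].
W = TN⁻¹ = [[-9, -12, -3], [-27, -34, 11]] · [[10/3, -13/3, -2], [-8/3, 11/3, 3/2], [-1/3, 1/3, 0]] = [[3, -6, 0], [-3, -4, 3]].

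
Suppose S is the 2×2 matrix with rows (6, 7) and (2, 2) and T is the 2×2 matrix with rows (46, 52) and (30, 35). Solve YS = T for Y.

Since S sits to the right of Y, Y = TS⁻¹.
S has determinant -2; S⁻¹ = [[-1, 7/2], [1, -3]].
Y = TS⁻¹ = [[46, 52], [30, 35]] · [[-1, 7/2], [1, -3]] = [[6, 5], [5, 0]].

Y = [[6, 5], [5, 0]]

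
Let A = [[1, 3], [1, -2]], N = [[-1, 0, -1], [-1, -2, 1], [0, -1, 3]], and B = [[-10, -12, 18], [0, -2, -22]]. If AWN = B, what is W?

W = [[-1, 5, -4], [3, -1, 4]]

Isolating W: multiply by A⁻¹ from the left and N⁻¹ from the right, so W = A⁻¹BN⁻¹.
det A = -5; the adjugate gives A⁻¹ = [[2/5, 3/5], [1/5, -1/5]].
det N = 4, so N⁻¹ = [[-5/4, 1/4, -1/2], [3/4, -3/4, 1/2], [1/4, -1/4, 1/2]].
A⁻¹B = [[-4, -6, -6], [-2, -2, 8]].
W = (A⁻¹B)N⁻¹ = [[-1, 5, -4], [3, -1, 4]].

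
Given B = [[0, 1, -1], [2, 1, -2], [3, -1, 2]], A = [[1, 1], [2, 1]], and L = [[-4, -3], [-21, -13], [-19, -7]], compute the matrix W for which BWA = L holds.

W = [[0, -4], [1, -2], [3, -1]]

W = B⁻¹LA⁻¹ (apply B⁻¹ on the left and A⁻¹ on the right).
B has determinant -5; B⁻¹ = [[0, 1/5, 1/5], [2, -3/5, 2/5], [1, -3/5, 2/5]].
det A = -1; the adjugate gives A⁻¹ = [[-1, 1], [2, -1]].
B⁻¹L = [[-8, -4], [-3, -1], [1, 2]].
W = (B⁻¹L)A⁻¹ = [[0, -4], [1, -2], [3, -1]].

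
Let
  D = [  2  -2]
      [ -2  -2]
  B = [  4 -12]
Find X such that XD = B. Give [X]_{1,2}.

2

D is on the right of X, so right-multiply by D⁻¹: X = BD⁻¹.
det D = -8, so D⁻¹ = [[1/4, -1/4], [-1/4, -1/4]].
X = BD⁻¹ = [[4, -12]] · [[1/4, -1/4], [-1/4, -1/4]] = [[4, 2]].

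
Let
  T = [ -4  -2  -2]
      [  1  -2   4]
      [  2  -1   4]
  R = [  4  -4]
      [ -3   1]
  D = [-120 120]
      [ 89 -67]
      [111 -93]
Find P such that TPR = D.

P = [[4, -1], [3, 3], [4, -1]]

P = T⁻¹DR⁻¹ (apply T⁻¹ on the left and R⁻¹ on the right).
T has determinant 2; T⁻¹ = [[-2, 5, -6], [2, -6, 7], [3/2, -4, 5]].
R has determinant -8; R⁻¹ = [[-1/8, -1/2], [-3/8, -1/2]].
T⁻¹D = [[19, -17], [3, -9], [19, -17]].
P = (T⁻¹D)R⁻¹ = [[4, -1], [3, 3], [4, -1]].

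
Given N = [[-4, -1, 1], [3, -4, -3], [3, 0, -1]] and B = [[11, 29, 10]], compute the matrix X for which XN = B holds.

X = [[-5, -6, 3]]

Right-multiplying both sides by N⁻¹ gives X = BN⁻¹.
det N = 2; the adjugate gives N⁻¹ = [[2, -1/2, 7/2], [-3, 1/2, -9/2], [6, -3/2, 19/2]].
X = BN⁻¹ = [[11, 29, 10]] · [[2, -1/2, 7/2], [-3, 1/2, -9/2], [6, -3/2, 19/2]] = [[-5, -6, 3]].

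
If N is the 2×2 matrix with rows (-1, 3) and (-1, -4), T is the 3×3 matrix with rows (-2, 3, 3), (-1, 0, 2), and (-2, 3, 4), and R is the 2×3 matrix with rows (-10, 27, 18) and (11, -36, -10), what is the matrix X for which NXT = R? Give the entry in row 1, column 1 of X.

4

X = N⁻¹RT⁻¹ (apply N⁻¹ on the left and T⁻¹ on the right).
det N = 7, so N⁻¹ = [[-4/7, -3/7], [1/7, -1/7]].
det T = 3, so T⁻¹ = [[-2, -1, 2], [0, -2/3, 1/3], [-1, 0, 1]].
N⁻¹R = [[1, 0, -6], [-3, 9, 4]].
X = (N⁻¹R)T⁻¹ = [[4, -1, -4], [2, -3, 1]].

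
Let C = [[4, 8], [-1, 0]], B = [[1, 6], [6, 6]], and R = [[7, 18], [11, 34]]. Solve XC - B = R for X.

X = [[3, 4], [5, 3]]

XC = R + B = [[8, 24], [17, 40]].
C is on the right of X, so right-multiply by C⁻¹: X = (R + B)C⁻¹.
C has determinant 8; C⁻¹ = [[0, -1], [1/8, 1/2]].
X = (R + B)C⁻¹ = [[3, 4], [5, 3]].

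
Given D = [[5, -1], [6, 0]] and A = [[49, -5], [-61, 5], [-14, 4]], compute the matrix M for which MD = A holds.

M = [[5, 4], [-5, -6], [-4, 1]]

Since D sits to the right of M, M = AD⁻¹.
det D = 6; the adjugate gives D⁻¹ = [[0, 1/6], [-1, 5/6]].
M = AD⁻¹ = [[49, -5], [-61, 5], [-14, 4]] · [[0, 1/6], [-1, 5/6]] = [[5, 4], [-5, -6], [-4, 1]].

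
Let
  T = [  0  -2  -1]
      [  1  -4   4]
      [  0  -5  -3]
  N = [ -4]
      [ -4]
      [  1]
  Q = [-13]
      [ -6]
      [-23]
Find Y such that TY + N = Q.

TY = Q − N = [[-9], [-2], [-24]].
Since T multiplies Y on the left, Y = T⁻¹(Q − N).
T has determinant -1; T⁻¹ = [[-32, 1, 12], [-3, 0, 1], [5, 0, -2]].
Y = T⁻¹(Q − N) = [[-2], [3], [3]].

Y = [[-2], [3], [3]]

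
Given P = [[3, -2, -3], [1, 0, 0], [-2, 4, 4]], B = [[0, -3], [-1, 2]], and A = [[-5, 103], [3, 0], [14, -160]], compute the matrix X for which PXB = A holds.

X = [[-2, -3], [5, -1], [5, -4]]

X = P⁻¹AB⁻¹ (apply P⁻¹ on the left and B⁻¹ on the right).
det P = -4, so P⁻¹ = [[0, 1, 0], [1, -3/2, 3/4], [-1, 2, -1/2]].
det B = -3, so B⁻¹ = [[-2/3, -1], [-1/3, 0]].
P⁻¹A = [[3, 0], [1, -17], [4, -23]].
X = (P⁻¹A)B⁻¹ = [[-2, -3], [5, -1], [5, -4]].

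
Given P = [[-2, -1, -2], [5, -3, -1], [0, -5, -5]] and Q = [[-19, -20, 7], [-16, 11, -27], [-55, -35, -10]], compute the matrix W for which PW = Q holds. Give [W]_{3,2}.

Since P multiplies W on the left, W = P⁻¹Q.
P has determinant 5; P⁻¹ = [[2, 1, -1], [5, 2, -12/5], [-5, -2, 11/5]].
W = P⁻¹Q = [[2, 1, -1], [5, 2, -12/5], [-5, -2, 11/5]] · [[-19, -20, 7], [-16, 11, -27], [-55, -35, -10]] = [[1, 6, -3], [5, 6, 5], [6, 1, -3]].

1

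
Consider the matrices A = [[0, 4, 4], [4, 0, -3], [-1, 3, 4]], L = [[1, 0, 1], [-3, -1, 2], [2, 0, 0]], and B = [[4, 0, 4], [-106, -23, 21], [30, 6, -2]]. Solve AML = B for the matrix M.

M = [[-4, 5, -3], [-2, 1, 2], [3, -1, -2]]

Left-multiply by A⁻¹ and right-multiply by L⁻¹: M = A⁻¹BL⁻¹.
A has determinant -4; A⁻¹ = [[-9/4, 1, 3], [13/4, -1, -4], [-3, 1, 4]].
L has determinant 2; L⁻¹ = [[0, 0, 1/2], [2, -1, -5/2], [1, 0, -1/2]].
A⁻¹B = [[-25, -5, 6], [-1, -1, 0], [2, 1, 1]].
M = (A⁻¹B)L⁻¹ = [[-4, 5, -3], [-2, 1, 2], [3, -1, -2]].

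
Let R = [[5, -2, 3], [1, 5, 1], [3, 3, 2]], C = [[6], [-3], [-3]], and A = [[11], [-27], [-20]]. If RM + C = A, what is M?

RM = A − C = [[5], [-24], [-17]].
Since R multiplies M on the left, M = R⁻¹(A − C).
R has determinant -3; R⁻¹ = [[-7/3, -13/3, 17/3], [-1/3, -1/3, 2/3], [4, 7, -9]].
M = R⁻¹(A − C) = [[-4], [-5], [5]].

M = [[-4], [-5], [5]]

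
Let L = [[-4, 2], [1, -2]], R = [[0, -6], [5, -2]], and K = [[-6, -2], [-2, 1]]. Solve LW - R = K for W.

W = [[1, 3], [-1, 2]]

LW = K + R = [[-6, -8], [3, -1]].
L is on the left of W, so left-multiply by L⁻¹: W = L⁻¹(K + R).
det L = 6, so L⁻¹ = [[-1/3, -1/3], [-1/6, -2/3]].
W = L⁻¹(K + R) = [[1, 3], [-1, 2]].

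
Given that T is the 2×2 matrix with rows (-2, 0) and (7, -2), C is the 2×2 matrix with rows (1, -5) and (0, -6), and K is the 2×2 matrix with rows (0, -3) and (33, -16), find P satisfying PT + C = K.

P = [[-3, -1], [1, 5]]

PT = K − C = [[-1, 2], [33, -10]].
Since T sits to the right of P, P = (K − C)T⁻¹.
det T = 4, so T⁻¹ = [[-1/2, 0], [-7/4, -1/2]].
P = (K − C)T⁻¹ = [[-3, -1], [1, 5]].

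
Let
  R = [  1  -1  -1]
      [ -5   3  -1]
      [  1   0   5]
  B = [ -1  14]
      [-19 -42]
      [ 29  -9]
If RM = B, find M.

M = [[-1, 6], [-6, -5], [6, -3]]

Since R multiplies M on the left, M = R⁻¹B.
det R = -6; the adjugate gives R⁻¹ = [[-5/2, -5/6, -2/3], [-4, -1, -1], [1/2, 1/6, 1/3]].
M = R⁻¹B = [[-5/2, -5/6, -2/3], [-4, -1, -1], [1/2, 1/6, 1/3]] · [[-1, 14], [-19, -42], [29, -9]] = [[-1, 6], [-6, -5], [6, -3]].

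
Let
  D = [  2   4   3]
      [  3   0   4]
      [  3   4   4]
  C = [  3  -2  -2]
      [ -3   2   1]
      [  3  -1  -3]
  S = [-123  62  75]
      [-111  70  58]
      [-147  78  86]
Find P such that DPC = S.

P = [[1, 0, 4], [4, 3, -4], [-4, 5, -4]]

P = D⁻¹SC⁻¹ (apply D⁻¹ on the left and C⁻¹ on the right).
D has determinant 4; D⁻¹ = [[-4, -1, 4], [0, -1/4, 1/4], [3, 1, -3]].
det C = 3, so C⁻¹ = [[-5/3, -4/3, 2/3], [-2, -1, 1], [-1, -1, 0]].
D⁻¹S = [[15, -6, -14], [-9, 2, 7], [-39, 22, 25]].
P = (D⁻¹S)C⁻¹ = [[1, 0, 4], [4, 3, -4], [-4, 5, -4]].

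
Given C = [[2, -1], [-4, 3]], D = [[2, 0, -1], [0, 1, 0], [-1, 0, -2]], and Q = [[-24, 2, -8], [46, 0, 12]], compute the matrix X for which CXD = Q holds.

Isolating X: multiply by C⁻¹ from the left and D⁻¹ from the right, so X = C⁻¹QD⁻¹.
det C = 2; the adjugate gives C⁻¹ = [[3/2, 1/2], [2, 1]].
det D = -5, so D⁻¹ = [[2/5, 0, -1/5], [0, 1, 0], [-1/5, 0, -2/5]].
C⁻¹Q = [[-13, 3, -6], [-2, 4, -4]].
X = (C⁻¹Q)D⁻¹ = [[-4, 3, 5], [0, 4, 2]].

X = [[-4, 3, 5], [0, 4, 2]]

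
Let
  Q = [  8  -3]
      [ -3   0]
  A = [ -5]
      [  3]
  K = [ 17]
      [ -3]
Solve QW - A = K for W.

QW = K + A = [[12], [0]].
Q is on the left of W, so left-multiply by Q⁻¹: W = Q⁻¹(K + A).
det Q = -9; the adjugate gives Q⁻¹ = [[0, -1/3], [-1/3, -8/9]].
W = Q⁻¹(K + A) = [[0], [-4]].

W = [[0], [-4]]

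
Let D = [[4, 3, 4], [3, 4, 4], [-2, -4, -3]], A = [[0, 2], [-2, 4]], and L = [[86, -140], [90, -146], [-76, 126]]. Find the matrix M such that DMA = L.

M = D⁻¹LA⁻¹ (apply D⁻¹ on the left and A⁻¹ on the right).
D has determinant 3; D⁻¹ = [[4/3, -7/3, -4/3], [1/3, -4/3, -4/3], [-4/3, 10/3, 7/3]].
det A = 4, so A⁻¹ = [[1, -1/2], [1/2, 0]].
D⁻¹L = [[6, -14], [10, -20], [8, -6]].
M = (D⁻¹L)A⁻¹ = [[-1, -3], [0, -5], [5, -4]].

M = [[-1, -3], [0, -5], [5, -4]]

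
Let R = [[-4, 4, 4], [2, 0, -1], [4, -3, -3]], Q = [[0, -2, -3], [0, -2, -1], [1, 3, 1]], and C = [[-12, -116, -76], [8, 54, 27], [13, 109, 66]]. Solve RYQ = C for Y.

Y = [[0, -5, 4], [1, -1, 1], [2, 3, 0]]

Y = R⁻¹CQ⁻¹ (apply R⁻¹ on the left and Q⁻¹ on the right).
det R = -4, so R⁻¹ = [[3/4, 0, 1], [-1/2, 1, -1], [3/2, -1, 2]].
det Q = -4, so Q⁻¹ = [[-1/4, 7/4, 1], [1/4, -3/4, 0], [-1/2, 1/2, 0]].
R⁻¹C = [[4, 22, 9], [1, 3, -1], [0, -10, -9]].
Y = (R⁻¹C)Q⁻¹ = [[0, -5, 4], [1, -1, 1], [2, 3, 0]].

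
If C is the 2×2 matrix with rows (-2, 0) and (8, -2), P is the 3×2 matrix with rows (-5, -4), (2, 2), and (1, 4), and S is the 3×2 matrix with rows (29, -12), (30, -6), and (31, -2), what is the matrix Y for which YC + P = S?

YC = S − P = [[34, -8], [28, -8], [30, -6]].
Since C sits to the right of Y, Y = (S − P)C⁻¹.
det C = 4, so C⁻¹ = [[-1/2, 0], [-2, -1/2]].
Y = (S − P)C⁻¹ = [[-1, 4], [2, 4], [-3, 3]].

Y = [[-1, 4], [2, 4], [-3, 3]]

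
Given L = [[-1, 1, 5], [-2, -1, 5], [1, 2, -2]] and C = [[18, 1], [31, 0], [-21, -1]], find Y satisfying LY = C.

Y = [[-3, 3], [-5, -1], [4, 1]]

Left-multiplying both sides by L⁻¹ gives Y = L⁻¹C.
det L = -6; the adjugate gives L⁻¹ = [[4/3, -2, -5/3], [-1/6, 1/2, 5/6], [1/2, -1/2, -1/2]].
Y = L⁻¹C = [[4/3, -2, -5/3], [-1/6, 1/2, 5/6], [1/2, -1/2, -1/2]] · [[18, 1], [31, 0], [-21, -1]] = [[-3, 3], [-5, -1], [4, 1]].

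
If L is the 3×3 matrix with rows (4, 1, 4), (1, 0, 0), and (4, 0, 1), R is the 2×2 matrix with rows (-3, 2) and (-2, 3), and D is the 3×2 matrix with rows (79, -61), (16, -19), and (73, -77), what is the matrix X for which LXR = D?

X = [[-2, -5], [5, 3], [-5, 3]]

Isolating X: multiply by L⁻¹ from the left and R⁻¹ from the right, so X = L⁻¹DR⁻¹.
det L = -1; the adjugate gives L⁻¹ = [[0, 1, 0], [1, 12, -4], [0, -4, 1]].
det R = -5, so R⁻¹ = [[-3/5, 2/5], [-2/5, 3/5]].
L⁻¹D = [[16, -19], [-21, 19], [9, -1]].
X = (L⁻¹D)R⁻¹ = [[-2, -5], [5, 3], [-5, 3]].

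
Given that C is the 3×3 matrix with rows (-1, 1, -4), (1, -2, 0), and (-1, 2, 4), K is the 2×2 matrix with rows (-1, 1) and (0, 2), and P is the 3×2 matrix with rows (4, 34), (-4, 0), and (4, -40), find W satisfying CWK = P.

W = C⁻¹PK⁻¹ (apply C⁻¹ on the left and K⁻¹ on the right).
det C = 4; the adjugate gives C⁻¹ = [[-2, -3, -2], [-1, -2, -1], [0, 1/4, 1/4]].
K has determinant -2; K⁻¹ = [[-1, 1/2], [0, 1/2]].
C⁻¹P = [[-4, 12], [0, 6], [0, -10]].
W = (C⁻¹P)K⁻¹ = [[4, 4], [0, 3], [0, -5]].

W = [[4, 4], [0, 3], [0, -5]]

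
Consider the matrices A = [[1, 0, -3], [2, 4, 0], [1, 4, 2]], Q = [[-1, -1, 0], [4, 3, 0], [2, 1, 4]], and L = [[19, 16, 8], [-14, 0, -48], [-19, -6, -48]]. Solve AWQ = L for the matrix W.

Isolating W: multiply by A⁻¹ from the left and Q⁻¹ from the right, so W = A⁻¹LQ⁻¹.
det A = -4; the adjugate gives A⁻¹ = [[-2, 3, -3], [1, -5/4, 3/2], [-1, 1, -1]].
det Q = 4; the adjugate gives Q⁻¹ = [[3, 1, 0], [-4, -1, 0], [-1/2, -1/4, 1/4]].
A⁻¹L = [[-23, -14, -16], [8, 7, -4], [-14, -10, -8]].
W = (A⁻¹L)Q⁻¹ = [[-5, -5, -4], [-2, 2, -1], [2, -2, -2]].

W = [[-5, -5, -4], [-2, 2, -1], [2, -2, -2]]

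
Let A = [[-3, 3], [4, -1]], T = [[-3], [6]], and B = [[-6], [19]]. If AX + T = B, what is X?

AX = B − T = [[-3], [13]].
Left-multiplying both sides by A⁻¹ gives X = A⁻¹(B − T).
det A = -9; the adjugate gives A⁻¹ = [[1/9, 1/3], [4/9, 1/3]].
X = A⁻¹(B − T) = [[4], [3]].

X = [[4], [3]]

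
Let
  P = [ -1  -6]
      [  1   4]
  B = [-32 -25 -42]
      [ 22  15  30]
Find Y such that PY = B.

Left-multiplying both sides by P⁻¹ gives Y = P⁻¹B.
det P = 2, so P⁻¹ = [[2, 3], [-1/2, -1/2]].
Y = P⁻¹B = [[2, 3], [-1/2, -1/2]] · [[-32, -25, -42], [22, 15, 30]] = [[2, -5, 6], [5, 5, 6]].

Y = [[2, -5, 6], [5, 5, 6]]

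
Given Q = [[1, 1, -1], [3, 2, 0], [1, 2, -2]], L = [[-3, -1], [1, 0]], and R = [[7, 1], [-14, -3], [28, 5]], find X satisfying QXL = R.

X = [[3, -5], [-3, 5], [1, -4]]

Left-multiply by Q⁻¹ and right-multiply by L⁻¹: X = Q⁻¹RL⁻¹.
det Q = -2; the adjugate gives Q⁻¹ = [[2, 0, -1], [-3, 1/2, 3/2], [-2, 1/2, 1/2]].
det L = 1; the adjugate gives L⁻¹ = [[0, 1], [-1, -3]].
Q⁻¹R = [[-14, -3], [14, 3], [-7, -1]].
X = (Q⁻¹R)L⁻¹ = [[3, -5], [-3, 5], [1, -4]].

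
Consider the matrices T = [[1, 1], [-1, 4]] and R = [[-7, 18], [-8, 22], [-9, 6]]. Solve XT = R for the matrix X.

X = [[-2, 5], [-2, 6], [-6, 3]]

T is on the right of X, so right-multiply by T⁻¹: X = RT⁻¹.
det T = 5; the adjugate gives T⁻¹ = [[4/5, -1/5], [1/5, 1/5]].
X = RT⁻¹ = [[-7, 18], [-8, 22], [-9, 6]] · [[4/5, -1/5], [1/5, 1/5]] = [[-2, 5], [-2, 6], [-6, 3]].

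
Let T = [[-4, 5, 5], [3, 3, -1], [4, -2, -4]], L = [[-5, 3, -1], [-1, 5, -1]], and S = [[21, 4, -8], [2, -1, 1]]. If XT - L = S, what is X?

XT = S + L = [[16, 7, -9], [1, 4, 0]].
Since T sits to the right of X, X = (S + L)T⁻¹.
det T = 6, so T⁻¹ = [[-7/3, 5/3, -10/3], [4/3, -2/3, 11/6], [-3, 2, -9/2]].
X = (S + L)T⁻¹ = [[-1, 4, 0], [3, -1, 4]].

X = [[-1, 4, 0], [3, -1, 4]]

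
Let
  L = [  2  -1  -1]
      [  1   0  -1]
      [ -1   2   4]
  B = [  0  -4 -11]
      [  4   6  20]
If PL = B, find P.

L is on the right of P, so right-multiply by L⁻¹: P = BL⁻¹.
det L = 5, so L⁻¹ = [[2/5, 2/5, 1/5], [-3/5, 7/5, 1/5], [2/5, -3/5, 1/5]].
P = BL⁻¹ = [[0, -4, -11], [4, 6, 20]] · [[2/5, 2/5, 1/5], [-3/5, 7/5, 1/5], [2/5, -3/5, 1/5]] = [[-2, 1, -3], [6, -2, 6]].

P = [[-2, 1, -3], [6, -2, 6]]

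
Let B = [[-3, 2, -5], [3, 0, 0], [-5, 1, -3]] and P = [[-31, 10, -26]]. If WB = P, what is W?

Right-multiplying both sides by B⁻¹ gives W = PB⁻¹.
det B = 3; the adjugate gives B⁻¹ = [[0, 1/3, 0], [3, -16/3, -5], [1, -7/3, -2]].
W = PB⁻¹ = [[-31, 10, -26]] · [[0, 1/3, 0], [3, -16/3, -5], [1, -7/3, -2]] = [[4, -3, 2]].

W = [[4, -3, 2]]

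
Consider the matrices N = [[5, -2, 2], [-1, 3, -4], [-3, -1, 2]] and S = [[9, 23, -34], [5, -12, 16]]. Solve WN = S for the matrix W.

N is on the right of W, so right-multiply by N⁻¹: W = SN⁻¹.
det N = 2, so N⁻¹ = [[1, 1, 1], [7, 8, 9], [5, 11/2, 13/2]].
W = SN⁻¹ = [[9, 23, -34], [5, -12, 16]] · [[1, 1, 1], [7, 8, 9], [5, 11/2, 13/2]] = [[0, 6, -5], [1, -3, 1]].

W = [[0, 6, -5], [1, -3, 1]]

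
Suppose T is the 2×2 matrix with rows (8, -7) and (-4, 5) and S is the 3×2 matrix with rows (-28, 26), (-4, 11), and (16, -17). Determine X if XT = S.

X = [[-3, 1], [2, 5], [1, -2]]

Since T sits to the right of X, X = ST⁻¹.
det T = 12; the adjugate gives T⁻¹ = [[5/12, 7/12], [1/3, 2/3]].
X = ST⁻¹ = [[-28, 26], [-4, 11], [16, -17]] · [[5/12, 7/12], [1/3, 2/3]] = [[-3, 1], [2, 5], [1, -2]].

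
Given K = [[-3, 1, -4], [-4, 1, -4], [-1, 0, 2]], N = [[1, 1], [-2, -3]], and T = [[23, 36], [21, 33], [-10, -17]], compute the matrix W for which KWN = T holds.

W = [[0, -1], [5, -4], [2, 3]]

Left-multiply by K⁻¹ and right-multiply by N⁻¹: W = K⁻¹TN⁻¹.
K has determinant 2; K⁻¹ = [[1, -1, 0], [6, -5, 2], [1/2, -1/2, 1/2]].
N has determinant -1; N⁻¹ = [[3, 1], [-2, -1]].
K⁻¹T = [[2, 3], [13, 17], [-4, -7]].
W = (K⁻¹T)N⁻¹ = [[0, -1], [5, -4], [2, 3]].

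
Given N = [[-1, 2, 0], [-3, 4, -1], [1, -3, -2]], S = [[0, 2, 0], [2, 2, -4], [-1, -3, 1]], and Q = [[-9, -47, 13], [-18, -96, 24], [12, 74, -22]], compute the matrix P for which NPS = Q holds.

Left-multiply by N⁻¹ and right-multiply by S⁻¹: P = N⁻¹QS⁻¹.
N has determinant -3; N⁻¹ = [[11/3, -4/3, 2/3], [7/3, -2/3, 1/3], [-5/3, 1/3, -2/3]].
det S = 4; the adjugate gives S⁻¹ = [[-5/2, -1/2, -2], [1/2, 0, 0], [-1, -1/2, -1]].
N⁻¹Q = [[-1, 5, 1], [-5, -21, 7], [1, -3, 1]].
P = (N⁻¹Q)S⁻¹ = [[4, 0, 1], [-5, -1, 3], [-5, -1, -3]].

P = [[4, 0, 1], [-5, -1, 3], [-5, -1, -3]]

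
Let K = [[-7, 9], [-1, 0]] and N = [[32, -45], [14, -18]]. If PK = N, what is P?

Right-multiplying both sides by K⁻¹ gives P = NK⁻¹.
det K = 9, so K⁻¹ = [[0, -1], [1/9, -7/9]].
P = NK⁻¹ = [[32, -45], [14, -18]] · [[0, -1], [1/9, -7/9]] = [[-5, 3], [-2, 0]].

P = [[-5, 3], [-2, 0]]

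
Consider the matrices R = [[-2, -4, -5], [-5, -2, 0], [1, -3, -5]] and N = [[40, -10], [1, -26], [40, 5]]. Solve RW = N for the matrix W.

Left-multiplying both sides by R⁻¹ gives W = R⁻¹N.
det R = -5, so R⁻¹ = [[-2, 1, 2], [5, -3, -5], [-17/5, 2, 16/5]].
W = R⁻¹N = [[-2, 1, 2], [5, -3, -5], [-17/5, 2, 16/5]] · [[40, -10], [1, -26], [40, 5]] = [[1, 4], [-3, 3], [-6, -2]].

W = [[1, 4], [-3, 3], [-6, -2]]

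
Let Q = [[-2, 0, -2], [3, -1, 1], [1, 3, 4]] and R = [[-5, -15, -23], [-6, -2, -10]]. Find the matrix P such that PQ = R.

P = [[5, 3, -4], [6, 2, 0]]

Q is on the right of P, so right-multiply by Q⁻¹: P = RQ⁻¹.
det Q = -6; the adjugate gives Q⁻¹ = [[7/6, 1, 1/3], [11/6, 1, 2/3], [-5/3, -1, -1/3]].
P = RQ⁻¹ = [[-5, -15, -23], [-6, -2, -10]] · [[7/6, 1, 1/3], [11/6, 1, 2/3], [-5/3, -1, -1/3]] = [[5, 3, -4], [6, 2, 0]].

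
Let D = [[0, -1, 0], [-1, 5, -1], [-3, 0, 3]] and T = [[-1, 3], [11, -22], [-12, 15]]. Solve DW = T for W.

Since D multiplies W on the left, W = D⁻¹T.
det D = -6, so D⁻¹ = [[-5/2, -1/2, -1/6], [-1, 0, 0], [-5/2, -1/2, 1/6]].
W = D⁻¹T = [[-5/2, -1/2, -1/6], [-1, 0, 0], [-5/2, -1/2, 1/6]] · [[-1, 3], [11, -22], [-12, 15]] = [[-1, 1], [1, -3], [-5, 6]].

W = [[-1, 1], [1, -3], [-5, 6]]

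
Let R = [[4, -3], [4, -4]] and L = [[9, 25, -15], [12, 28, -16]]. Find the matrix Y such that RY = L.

R is on the left of Y, so left-multiply by R⁻¹: Y = R⁻¹L.
det R = -4; the adjugate gives R⁻¹ = [[1, -3/4], [1, -1]].
Y = R⁻¹L = [[1, -3/4], [1, -1]] · [[9, 25, -15], [12, 28, -16]] = [[0, 4, -3], [-3, -3, 1]].

Y = [[0, 4, -3], [-3, -3, 1]]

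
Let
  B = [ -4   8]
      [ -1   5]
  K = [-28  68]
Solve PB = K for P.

Since B sits to the right of P, P = KB⁻¹.
det B = -12; the adjugate gives B⁻¹ = [[-5/12, 2/3], [-1/12, 1/3]].
P = KB⁻¹ = [[-28, 68]] · [[-5/12, 2/3], [-1/12, 1/3]] = [[6, 4]].

P = [[6, 4]]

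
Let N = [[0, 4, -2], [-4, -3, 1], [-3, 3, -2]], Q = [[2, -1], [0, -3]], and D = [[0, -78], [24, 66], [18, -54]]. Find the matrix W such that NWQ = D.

W = [[-3, 2], [0, 5], [0, -3]]

W = N⁻¹DQ⁻¹ (apply N⁻¹ on the left and Q⁻¹ on the right).
det N = -2, so N⁻¹ = [[-3/2, -1, 1], [11/2, 3, -4], [21/2, 6, -8]].
det Q = -6, so Q⁻¹ = [[1/2, -1/6], [0, -1/3]].
N⁻¹D = [[-6, -3], [0, -15], [0, 9]].
W = (N⁻¹D)Q⁻¹ = [[-3, 2], [0, 5], [0, -3]].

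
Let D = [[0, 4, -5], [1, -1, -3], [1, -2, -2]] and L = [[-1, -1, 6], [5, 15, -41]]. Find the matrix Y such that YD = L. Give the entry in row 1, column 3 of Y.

-2

Since D sits to the right of Y, Y = LD⁻¹.
det D = 1, so D⁻¹ = [[-4, 18, -17], [-1, 5, -5], [-1, 4, -4]].
Y = LD⁻¹ = [[-1, -1, 6], [5, 15, -41]] · [[-4, 18, -17], [-1, 5, -5], [-1, 4, -4]] = [[-1, 1, -2], [6, 1, 4]].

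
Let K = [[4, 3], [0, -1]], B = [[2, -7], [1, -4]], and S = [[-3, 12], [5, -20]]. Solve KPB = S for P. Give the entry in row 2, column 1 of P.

0

Isolating P: multiply by K⁻¹ from the left and B⁻¹ from the right, so P = K⁻¹SB⁻¹.
det K = -4, so K⁻¹ = [[1/4, 3/4], [0, -1]].
det B = -1, so B⁻¹ = [[4, -7], [1, -2]].
K⁻¹S = [[3, -12], [-5, 20]].
P = (K⁻¹S)B⁻¹ = [[0, 3], [0, -5]].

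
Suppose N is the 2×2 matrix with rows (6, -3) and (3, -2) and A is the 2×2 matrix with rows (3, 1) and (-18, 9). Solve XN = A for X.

X = [[3, -5], [-3, 0]]

N is on the right of X, so right-multiply by N⁻¹: X = AN⁻¹.
det N = -3, so N⁻¹ = [[2/3, -1], [1, -2]].
X = AN⁻¹ = [[3, 1], [-18, 9]] · [[2/3, -1], [1, -2]] = [[3, -5], [-3, 0]].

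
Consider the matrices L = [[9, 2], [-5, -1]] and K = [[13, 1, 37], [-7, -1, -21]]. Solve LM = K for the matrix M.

M = [[1, 1, 5], [2, -4, -4]]

Left-multiplying both sides by L⁻¹ gives M = L⁻¹K.
det L = 1; the adjugate gives L⁻¹ = [[-1, -2], [5, 9]].
M = L⁻¹K = [[-1, -2], [5, 9]] · [[13, 1, 37], [-7, -1, -21]] = [[1, 1, 5], [2, -4, -4]].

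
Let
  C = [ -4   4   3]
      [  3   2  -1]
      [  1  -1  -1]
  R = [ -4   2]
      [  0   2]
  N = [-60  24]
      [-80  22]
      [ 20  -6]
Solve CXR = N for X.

X = C⁻¹NR⁻¹ (apply C⁻¹ on the left and R⁻¹ on the right).
det C = 5; the adjugate gives C⁻¹ = [[-3/5, 1/5, -2], [2/5, 1/5, 1], [-1, 0, -4]].
R has determinant -8; R⁻¹ = [[-1/4, 1/4], [0, 1/2]].
C⁻¹N = [[-20, 2], [-20, 8], [-20, 0]].
X = (C⁻¹N)R⁻¹ = [[5, -4], [5, -1], [5, -5]].

X = [[5, -4], [5, -1], [5, -5]]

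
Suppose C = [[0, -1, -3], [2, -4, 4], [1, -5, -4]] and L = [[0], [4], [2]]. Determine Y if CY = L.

Y = [[2], [0], [0]]

C is on the left of Y, so left-multiply by C⁻¹: Y = C⁻¹L.
det C = 6; the adjugate gives C⁻¹ = [[6, 11/6, -8/3], [2, 1/2, -1], [-1, -1/6, 1/3]].
Y = C⁻¹L = [[6, 11/6, -8/3], [2, 1/2, -1], [-1, -1/6, 1/3]] · [[0], [4], [2]] = [[2], [0], [0]].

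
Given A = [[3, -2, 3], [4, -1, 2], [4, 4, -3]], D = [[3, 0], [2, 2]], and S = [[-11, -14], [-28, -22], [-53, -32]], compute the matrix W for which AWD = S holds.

W = [[-2, -3], [4, -1], [5, 0]]

Isolating W: multiply by A⁻¹ from the left and D⁻¹ from the right, so W = A⁻¹SD⁻¹.
A has determinant 5; A⁻¹ = [[-1, 6/5, -1/5], [4, -21/5, 6/5], [4, -4, 1]].
det D = 6; the adjugate gives D⁻¹ = [[1/3, 0], [-1/3, 1/2]].
A⁻¹S = [[-12, -6], [10, -2], [15, 0]].
W = (A⁻¹S)D⁻¹ = [[-2, -3], [4, -1], [5, 0]].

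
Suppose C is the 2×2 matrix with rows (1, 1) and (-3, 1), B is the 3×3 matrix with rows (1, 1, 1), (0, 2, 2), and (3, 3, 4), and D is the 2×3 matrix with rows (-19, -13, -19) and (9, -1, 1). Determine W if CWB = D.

W = C⁻¹DB⁻¹ (apply C⁻¹ on the left and B⁻¹ on the right).
det C = 4; the adjugate gives C⁻¹ = [[1/4, -1/4], [3/4, 1/4]].
B has determinant 2; B⁻¹ = [[1, -1/2, 0], [3, 1/2, -1], [-3, 0, 1]].
C⁻¹D = [[-7, -3, -5], [-12, -10, -14]].
W = (C⁻¹D)B⁻¹ = [[-1, 2, -2], [0, 1, -4]].

W = [[-1, 2, -2], [0, 1, -4]]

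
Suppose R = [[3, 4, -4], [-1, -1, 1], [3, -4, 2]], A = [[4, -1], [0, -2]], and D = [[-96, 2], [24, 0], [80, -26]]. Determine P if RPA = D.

P = [[0, 1], [-4, -2], [2, -4]]

P = R⁻¹DA⁻¹ (apply R⁻¹ on the left and A⁻¹ on the right).
det R = -2; the adjugate gives R⁻¹ = [[-1, -4, 0], [-5/2, -9, -1/2], [-7/2, -12, -1/2]].
A has determinant -8; A⁻¹ = [[1/4, -1/8], [0, -1/2]].
R⁻¹D = [[0, -2], [-16, 8], [8, 6]].
P = (R⁻¹D)A⁻¹ = [[0, 1], [-4, -2], [2, -4]].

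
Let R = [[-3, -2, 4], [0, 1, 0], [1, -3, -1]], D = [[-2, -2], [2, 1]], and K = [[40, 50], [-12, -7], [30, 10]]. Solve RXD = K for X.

Isolating X: multiply by R⁻¹ from the left and D⁻¹ from the right, so X = R⁻¹KD⁻¹.
R has determinant -1; R⁻¹ = [[1, 14, 4], [0, 1, 0], [1, 11, 3]].
D has determinant 2; D⁻¹ = [[1/2, 1], [-1, -1]].
R⁻¹K = [[-8, -8], [-12, -7], [-2, 3]].
X = (R⁻¹K)D⁻¹ = [[4, 0], [1, -5], [-4, -5]].

X = [[4, 0], [1, -5], [-4, -5]]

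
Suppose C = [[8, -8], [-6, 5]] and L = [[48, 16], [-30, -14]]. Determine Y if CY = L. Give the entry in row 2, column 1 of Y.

-6

C is on the left of Y, so left-multiply by C⁻¹: Y = C⁻¹L.
C has determinant -8; C⁻¹ = [[-5/8, -1], [-3/4, -1]].
Y = C⁻¹L = [[-5/8, -1], [-3/4, -1]] · [[48, 16], [-30, -14]] = [[0, 4], [-6, 2]].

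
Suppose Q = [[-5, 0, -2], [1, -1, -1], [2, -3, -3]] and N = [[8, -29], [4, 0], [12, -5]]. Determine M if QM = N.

M = [[0, 5], [0, 3], [-4, 2]]

Left-multiplying both sides by Q⁻¹ gives M = Q⁻¹N.
det Q = 2; the adjugate gives Q⁻¹ = [[0, 3, -1], [1/2, 19/2, -7/2], [-1/2, -15/2, 5/2]].
M = Q⁻¹N = [[0, 3, -1], [1/2, 19/2, -7/2], [-1/2, -15/2, 5/2]] · [[8, -29], [4, 0], [12, -5]] = [[0, 5], [0, 3], [-4, 2]].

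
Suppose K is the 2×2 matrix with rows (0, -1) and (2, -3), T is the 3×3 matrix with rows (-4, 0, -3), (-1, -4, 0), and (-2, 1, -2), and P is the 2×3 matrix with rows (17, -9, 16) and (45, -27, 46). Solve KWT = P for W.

W = [[3, -1, -4], [2, -1, 5]]

Left-multiply by K⁻¹ and right-multiply by T⁻¹: W = K⁻¹PT⁻¹.
det K = 2; the adjugate gives K⁻¹ = [[-3/2, 1/2], [-1, 0]].
det T = -5; the adjugate gives T⁻¹ = [[-8/5, 3/5, 12/5], [2/5, -2/5, -3/5], [9/5, -4/5, -16/5]].
K⁻¹P = [[-3, 0, -1], [-17, 9, -16]].
W = (K⁻¹P)T⁻¹ = [[3, -1, -4], [2, -1, 5]].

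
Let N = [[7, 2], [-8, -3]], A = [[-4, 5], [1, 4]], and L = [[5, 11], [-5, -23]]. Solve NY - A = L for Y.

NY = L + A = [[1, 16], [-4, -19]].
N is on the left of Y, so left-multiply by N⁻¹: Y = N⁻¹(L + A).
N has determinant -5; N⁻¹ = [[3/5, 2/5], [-8/5, -7/5]].
Y = N⁻¹(L + A) = [[-1, 2], [4, 1]].

Y = [[-1, 2], [4, 1]]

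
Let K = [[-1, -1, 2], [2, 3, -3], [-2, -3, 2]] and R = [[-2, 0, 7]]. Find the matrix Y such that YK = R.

Right-multiplying both sides by K⁻¹ gives Y = RK⁻¹.
det K = 1, so K⁻¹ = [[-3, -4, -3], [2, 2, 1], [0, -1, -1]].
Y = RK⁻¹ = [[-2, 0, 7]] · [[-3, -4, -3], [2, 2, 1], [0, -1, -1]] = [[6, 1, -1]].

Y = [[6, 1, -1]]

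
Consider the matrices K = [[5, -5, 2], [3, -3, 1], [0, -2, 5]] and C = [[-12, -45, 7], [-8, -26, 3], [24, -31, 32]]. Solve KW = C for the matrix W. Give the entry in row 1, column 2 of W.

-4

Left-multiplying both sides by K⁻¹ gives W = K⁻¹C.
det K = -2, so K⁻¹ = [[13/2, -21/2, -1/2], [15/2, -25/2, -1/2], [3, -5, 0]].
W = K⁻¹C = [[13/2, -21/2, -1/2], [15/2, -25/2, -1/2], [3, -5, 0]] · [[-12, -45, 7], [-8, -26, 3], [24, -31, 32]] = [[-6, -4, -2], [-2, 3, -1], [4, -5, 6]].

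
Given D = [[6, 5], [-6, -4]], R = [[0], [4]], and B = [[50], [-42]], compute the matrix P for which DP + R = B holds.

P = [[5], [4]]

DP = B − R = [[50], [-46]].
Left-multiplying both sides by D⁻¹ gives P = D⁻¹(B − R).
det D = 6, so D⁻¹ = [[-2/3, -5/6], [1, 1]].
P = D⁻¹(B − R) = [[5], [4]].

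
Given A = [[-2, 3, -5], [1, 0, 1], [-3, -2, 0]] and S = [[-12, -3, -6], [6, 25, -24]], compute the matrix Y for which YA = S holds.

Y = [[1, -1, 3], [5, 1, -5]]

A is on the right of Y, so right-multiply by A⁻¹: Y = SA⁻¹.
det A = -3, so A⁻¹ = [[-2/3, -10/3, -1], [1, 5, 1], [2/3, 13/3, 1]].
Y = SA⁻¹ = [[-12, -3, -6], [6, 25, -24]] · [[-2/3, -10/3, -1], [1, 5, 1], [2/3, 13/3, 1]] = [[1, -1, 3], [5, 1, -5]].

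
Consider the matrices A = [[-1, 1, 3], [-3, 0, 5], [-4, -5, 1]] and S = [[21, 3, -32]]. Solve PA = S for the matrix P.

Since A sits to the right of P, P = SA⁻¹.
det A = 3, so A⁻¹ = [[25/3, -16/3, 5/3], [-17/3, 11/3, -4/3], [5, -3, 1]].
P = SA⁻¹ = [[21, 3, -32]] · [[25/3, -16/3, 5/3], [-17/3, 11/3, -4/3], [5, -3, 1]] = [[-2, -5, -1]].

P = [[-2, -5, -1]]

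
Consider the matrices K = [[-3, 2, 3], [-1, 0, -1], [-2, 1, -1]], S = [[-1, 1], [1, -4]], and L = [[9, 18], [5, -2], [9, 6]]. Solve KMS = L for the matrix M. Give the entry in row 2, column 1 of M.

Left-multiply by K⁻¹ and right-multiply by S⁻¹: M = K⁻¹LS⁻¹.
det K = -4; the adjugate gives K⁻¹ = [[-1/4, -5/4, 1/2], [-1/4, -9/4, 3/2], [1/4, 1/4, -1/2]].
det S = 3, so S⁻¹ = [[-4/3, -1/3], [-1/3, -1/3]].
K⁻¹L = [[-4, 1], [0, 9], [-1, 1]].
M = (K⁻¹L)S⁻¹ = [[5, 1], [-3, -3], [1, 0]].

-3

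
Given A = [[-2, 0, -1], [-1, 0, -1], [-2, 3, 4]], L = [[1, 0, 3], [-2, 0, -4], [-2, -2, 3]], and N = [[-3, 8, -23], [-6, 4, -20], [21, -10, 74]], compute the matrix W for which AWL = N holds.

W = [[-5, -3, 2], [-3, -1, 3], [-1, -5, 0]]

W = A⁻¹NL⁻¹ (apply A⁻¹ on the left and L⁻¹ on the right).
A has determinant -3; A⁻¹ = [[-1, 1, 0], [-2, 10/3, 1/3], [1, -2, 0]].
det L = 4; the adjugate gives L⁻¹ = [[-2, -3/2, 0], [7/2, 9/4, -1/2], [1, 1/2, 0]].
A⁻¹N = [[-3, -4, 3], [-7, -6, 4], [9, 0, 17]].
W = (A⁻¹N)L⁻¹ = [[-5, -3, 2], [-3, -1, 3], [-1, -5, 0]].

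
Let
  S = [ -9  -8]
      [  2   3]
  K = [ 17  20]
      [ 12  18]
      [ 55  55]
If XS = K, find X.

X = [[-1, 4], [0, 6], [-5, 5]]

S is on the right of X, so right-multiply by S⁻¹: X = KS⁻¹.
det S = -11, so S⁻¹ = [[-3/11, -8/11], [2/11, 9/11]].
X = KS⁻¹ = [[17, 20], [12, 18], [55, 55]] · [[-3/11, -8/11], [2/11, 9/11]] = [[-1, 4], [0, 6], [-5, 5]].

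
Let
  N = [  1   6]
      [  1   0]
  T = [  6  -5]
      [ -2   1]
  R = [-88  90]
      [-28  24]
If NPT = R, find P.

P = [[-5, -1], [-3, -4]]

P = N⁻¹RT⁻¹ (apply N⁻¹ on the left and T⁻¹ on the right).
det N = -6; the adjugate gives N⁻¹ = [[0, 1], [1/6, -1/6]].
T has determinant -4; T⁻¹ = [[-1/4, -5/4], [-1/2, -3/2]].
N⁻¹R = [[-28, 24], [-10, 11]].
P = (N⁻¹R)T⁻¹ = [[-5, -1], [-3, -4]].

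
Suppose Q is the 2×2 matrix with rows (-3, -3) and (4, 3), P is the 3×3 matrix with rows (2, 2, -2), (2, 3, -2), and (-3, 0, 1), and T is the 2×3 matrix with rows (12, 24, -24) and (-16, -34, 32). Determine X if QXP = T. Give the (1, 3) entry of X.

Isolating X: multiply by Q⁻¹ from the left and P⁻¹ from the right, so X = Q⁻¹TP⁻¹.
det Q = 3; the adjugate gives Q⁻¹ = [[1, 1], [-4/3, -1]].
P has determinant -4; P⁻¹ = [[-3/4, 1/2, -1/2], [-1, 1, 0], [-9/4, 3/2, -1/2]].
Q⁻¹T = [[-4, -10, 8], [0, 2, 0]].
X = (Q⁻¹T)P⁻¹ = [[-5, 0, -2], [-2, 2, 0]].

-2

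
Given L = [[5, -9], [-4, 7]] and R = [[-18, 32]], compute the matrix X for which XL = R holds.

X = [[-2, 2]]

L is on the right of X, so right-multiply by L⁻¹: X = RL⁻¹.
det L = -1, so L⁻¹ = [[-7, -9], [-4, -5]].
X = RL⁻¹ = [[-18, 32]] · [[-7, -9], [-4, -5]] = [[-2, 2]].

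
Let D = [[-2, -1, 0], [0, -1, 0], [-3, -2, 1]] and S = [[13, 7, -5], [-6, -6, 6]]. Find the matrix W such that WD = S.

W = [[1, 2, -5], [-6, 0, 6]]

Since D sits to the right of W, W = SD⁻¹.
D has determinant 2; D⁻¹ = [[-1/2, 1/2, 0], [0, -1, 0], [-3/2, -1/2, 1]].
W = SD⁻¹ = [[13, 7, -5], [-6, -6, 6]] · [[-1/2, 1/2, 0], [0, -1, 0], [-3/2, -1/2, 1]] = [[1, 2, -5], [-6, 0, 6]].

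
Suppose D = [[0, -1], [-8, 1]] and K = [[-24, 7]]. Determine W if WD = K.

W = [[-4, 3]]

Right-multiplying both sides by D⁻¹ gives W = KD⁻¹.
det D = -8; the adjugate gives D⁻¹ = [[-1/8, -1/8], [-1, 0]].
W = KD⁻¹ = [[-24, 7]] · [[-1/8, -1/8], [-1, 0]] = [[-4, 3]].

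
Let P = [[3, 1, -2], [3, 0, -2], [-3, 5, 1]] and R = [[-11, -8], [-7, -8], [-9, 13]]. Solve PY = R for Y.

Left-multiplying both sides by P⁻¹ gives Y = P⁻¹R.
P has determinant 3; P⁻¹ = [[10/3, -11/3, -2/3], [1, -1, 0], [5, -6, -1]].
Y = P⁻¹R = [[10/3, -11/3, -2/3], [1, -1, 0], [5, -6, -1]] · [[-11, -8], [-7, -8], [-9, 13]] = [[-5, -6], [-4, 0], [-4, -5]].

Y = [[-5, -6], [-4, 0], [-4, -5]]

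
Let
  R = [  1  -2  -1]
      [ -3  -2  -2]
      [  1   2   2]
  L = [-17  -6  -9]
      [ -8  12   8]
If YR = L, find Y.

Y = [[-3, 4, -2], [-4, 3, 5]]

Since R sits to the right of Y, Y = LR⁻¹.
det R = -4; the adjugate gives R⁻¹ = [[0, -1/2, -1/2], [-1, -3/4, -5/4], [1, 1, 2]].
Y = LR⁻¹ = [[-17, -6, -9], [-8, 12, 8]] · [[0, -1/2, -1/2], [-1, -3/4, -5/4], [1, 1, 2]] = [[-3, 4, -2], [-4, 3, 5]].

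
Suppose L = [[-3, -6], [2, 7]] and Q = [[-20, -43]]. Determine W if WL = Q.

Right-multiplying both sides by L⁻¹ gives W = QL⁻¹.
det L = -9, so L⁻¹ = [[-7/9, -2/3], [2/9, 1/3]].
W = QL⁻¹ = [[-20, -43]] · [[-7/9, -2/3], [2/9, 1/3]] = [[6, -1]].

W = [[6, -1]]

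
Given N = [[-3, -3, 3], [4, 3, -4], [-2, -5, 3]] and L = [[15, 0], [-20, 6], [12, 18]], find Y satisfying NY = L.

Y = [[-3, 6], [0, -6], [2, 0]]

Since N multiplies Y on the left, Y = N⁻¹L.
N has determinant 3; N⁻¹ = [[-11/3, -2, 1], [-4/3, -1, 0], [-14/3, -3, 1]].
Y = N⁻¹L = [[-11/3, -2, 1], [-4/3, -1, 0], [-14/3, -3, 1]] · [[15, 0], [-20, 6], [12, 18]] = [[-3, 6], [0, -6], [2, 0]].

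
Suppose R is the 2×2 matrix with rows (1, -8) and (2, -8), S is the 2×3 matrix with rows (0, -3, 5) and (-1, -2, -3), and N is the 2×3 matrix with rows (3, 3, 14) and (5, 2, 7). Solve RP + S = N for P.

RP = N − S = [[3, 6, 9], [6, 4, 10]].
Left-multiplying both sides by R⁻¹ gives P = R⁻¹(N − S).
R has determinant 8; R⁻¹ = [[-1, 1], [-1/4, 1/8]].
P = R⁻¹(N − S) = [[3, -2, 1], [0, -1, -1]].

P = [[3, -2, 1], [0, -1, -1]]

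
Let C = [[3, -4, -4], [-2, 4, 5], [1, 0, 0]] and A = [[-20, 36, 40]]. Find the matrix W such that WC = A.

W = [[-5, 4, 3]]

Right-multiplying both sides by C⁻¹ gives W = AC⁻¹.
det C = -4, so C⁻¹ = [[0, 0, 1], [-5/4, -1, 7/4], [1, 1, -1]].
W = AC⁻¹ = [[-20, 36, 40]] · [[0, 0, 1], [-5/4, -1, 7/4], [1, 1, -1]] = [[-5, 4, 3]].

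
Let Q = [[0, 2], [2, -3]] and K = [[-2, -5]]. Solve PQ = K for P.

Q is on the right of P, so right-multiply by Q⁻¹: P = KQ⁻¹.
Q has determinant -4; Q⁻¹ = [[3/4, 1/2], [1/2, 0]].
P = KQ⁻¹ = [[-2, -5]] · [[3/4, 1/2], [1/2, 0]] = [[-4, -1]].

P = [[-4, -1]]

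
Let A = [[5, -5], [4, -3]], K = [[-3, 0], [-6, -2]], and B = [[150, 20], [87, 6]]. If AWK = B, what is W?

W = [[-5, 3], [1, 5]]

W = A⁻¹BK⁻¹ (apply A⁻¹ on the left and K⁻¹ on the right).
det A = 5; the adjugate gives A⁻¹ = [[-3/5, 1], [-4/5, 1]].
K has determinant 6; K⁻¹ = [[-1/3, 0], [1, -1/2]].
A⁻¹B = [[-3, -6], [-33, -10]].
W = (A⁻¹B)K⁻¹ = [[-5, 3], [1, 5]].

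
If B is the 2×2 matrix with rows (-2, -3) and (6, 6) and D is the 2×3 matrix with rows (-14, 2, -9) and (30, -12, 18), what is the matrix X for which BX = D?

B is on the left of X, so left-multiply by B⁻¹: X = B⁻¹D.
det B = 6, so B⁻¹ = [[1, 1/2], [-1, -1/3]].
X = B⁻¹D = [[1, 1/2], [-1, -1/3]] · [[-14, 2, -9], [30, -12, 18]] = [[1, -4, 0], [4, 2, 3]].

X = [[1, -4, 0], [4, 2, 3]]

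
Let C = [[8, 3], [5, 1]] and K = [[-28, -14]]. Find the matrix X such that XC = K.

X = [[-6, 4]]

C is on the right of X, so right-multiply by C⁻¹: X = KC⁻¹.
det C = -7, so C⁻¹ = [[-1/7, 3/7], [5/7, -8/7]].
X = KC⁻¹ = [[-28, -14]] · [[-1/7, 3/7], [5/7, -8/7]] = [[-6, 4]].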